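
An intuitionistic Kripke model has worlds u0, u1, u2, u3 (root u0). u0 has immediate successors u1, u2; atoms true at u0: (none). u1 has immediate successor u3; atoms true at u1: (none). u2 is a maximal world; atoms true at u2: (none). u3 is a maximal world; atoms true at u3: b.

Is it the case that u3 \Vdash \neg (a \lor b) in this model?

No

u3 \nVdash \neg (a \lor b) since u3 is accessible from u3 and u3 \Vdash a \lor b.
u3 \Vdash a \lor b via the disjunct b.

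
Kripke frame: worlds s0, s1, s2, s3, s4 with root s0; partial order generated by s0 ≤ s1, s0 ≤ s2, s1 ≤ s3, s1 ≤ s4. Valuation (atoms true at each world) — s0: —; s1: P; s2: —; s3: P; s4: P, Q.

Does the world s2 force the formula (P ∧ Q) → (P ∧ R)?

Yes

s2 ⊩ (P ∧ Q) → (P ∧ R) vacuously: no world accessible from s2 forces the antecedent P ∧ Q.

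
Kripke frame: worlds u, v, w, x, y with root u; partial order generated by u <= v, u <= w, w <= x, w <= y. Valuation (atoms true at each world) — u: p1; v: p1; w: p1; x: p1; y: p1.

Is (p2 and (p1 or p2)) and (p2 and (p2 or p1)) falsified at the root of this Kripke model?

u does not force (p2 and (p1 or p2)) and (p2 and (p2 or p1)) since u fails p2 and (p1 or p2).
So the root u does not force (p2 and (p1 or p2)) and (p2 and (p2 or p1)); the model is a countermodel.

Yes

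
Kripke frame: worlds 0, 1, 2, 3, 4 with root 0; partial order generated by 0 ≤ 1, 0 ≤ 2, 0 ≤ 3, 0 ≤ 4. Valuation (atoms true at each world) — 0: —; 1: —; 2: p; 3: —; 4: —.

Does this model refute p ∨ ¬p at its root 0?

0 ⊮ p ∨ ¬p: neither disjunct is forced at 0.
0 lacks atom p, so 0 ⊮ p.
So the root 0 does not force p ∨ ¬p; the model is a countermodel.

Yes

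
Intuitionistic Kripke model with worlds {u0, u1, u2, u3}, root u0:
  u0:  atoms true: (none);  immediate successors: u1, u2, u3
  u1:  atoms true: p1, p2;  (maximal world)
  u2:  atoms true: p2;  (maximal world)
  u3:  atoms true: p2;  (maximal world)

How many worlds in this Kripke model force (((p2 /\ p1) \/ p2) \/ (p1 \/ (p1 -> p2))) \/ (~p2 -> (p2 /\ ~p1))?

u0: forces it.
u1: forces it.
u2: forces it.
u3: forces it.
Worlds forcing the formula: {u0, u1, u2, u3}.

4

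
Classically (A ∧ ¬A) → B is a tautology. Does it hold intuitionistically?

Yes

This is an instance of ex falso quodlibet, which is intuitionistically derivable.
No world can force both A and ¬A, so the antecedent A ∧ ¬A is never forced and the implication holds vacuously at every world.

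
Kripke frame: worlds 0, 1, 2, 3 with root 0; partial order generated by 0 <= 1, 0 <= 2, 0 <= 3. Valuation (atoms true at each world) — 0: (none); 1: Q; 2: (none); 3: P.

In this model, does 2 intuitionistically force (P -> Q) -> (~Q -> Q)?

No

2 ||-/- (P -> Q) -> (~Q -> Q): already at 2 itself, 2 ||- P -> Q but 2 ||-/- ~Q -> Q.
2 ||-/- ~Q -> Q: already at 2 itself, 2 ||- ~Q but 2 ||-/- Q.
2 lacks atom Q, so 2 ||-/- Q.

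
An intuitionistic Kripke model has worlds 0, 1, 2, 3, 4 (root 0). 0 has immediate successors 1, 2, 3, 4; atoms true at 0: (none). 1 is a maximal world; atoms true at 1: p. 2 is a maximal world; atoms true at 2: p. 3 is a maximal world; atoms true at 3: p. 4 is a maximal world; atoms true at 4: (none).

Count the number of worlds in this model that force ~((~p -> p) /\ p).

0: does not force it — 0 ||-/- ~((~p -> p) /\ p) since 1 is accessible from 0 and 1 ||- (~p -> p) /\ p.
1: does not force it.
2: does not force it.
3: does not force it.
4: forces it.
Worlds forcing the formula: {4}.

1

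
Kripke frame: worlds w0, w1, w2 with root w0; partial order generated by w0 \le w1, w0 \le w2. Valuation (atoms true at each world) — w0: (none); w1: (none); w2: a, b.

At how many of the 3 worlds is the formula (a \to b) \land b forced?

w0: does not force it — w0 \nVdash (a \to b) \land b since w0 fails b.
w1: does not force it — w1 \nVdash (a \to b) \land b since w1 fails b.
w2: forces it.
Worlds forcing the formula: {w2}.

1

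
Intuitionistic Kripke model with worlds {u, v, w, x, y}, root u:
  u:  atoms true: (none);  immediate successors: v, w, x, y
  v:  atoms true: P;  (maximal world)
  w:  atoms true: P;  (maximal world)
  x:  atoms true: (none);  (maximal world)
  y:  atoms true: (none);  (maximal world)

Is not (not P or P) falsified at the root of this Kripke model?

Yes

u does not force not (not P or P) since v is accessible from u and v forces not P or P.
v forces not P or P via the disjunct P.
So the root u does not force not (not P or P); the model is a countermodel.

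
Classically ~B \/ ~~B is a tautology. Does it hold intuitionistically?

This is the weak law of excluded middle, which is not intuitionistically valid.
A Kripke countermodel: worlds w0, w1, w2; order generated by w0 <= w1, w0 <= w2; atoms true at each world — w0:{}; w1:{B}; w2:{}.
w0 ||-/- ~B \/ ~~B: neither disjunct is forced at w0.
w0 ||-/- ~B since w1 is accessible from w0 and w1 ||- B.
So the root w0 does not force the formula.

No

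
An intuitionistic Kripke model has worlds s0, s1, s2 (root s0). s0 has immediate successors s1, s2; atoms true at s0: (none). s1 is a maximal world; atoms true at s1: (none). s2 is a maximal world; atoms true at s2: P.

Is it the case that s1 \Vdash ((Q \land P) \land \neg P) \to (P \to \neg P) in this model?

Yes

s1 \Vdash ((Q \land P) \land \neg P) \to (P \to \neg P) vacuously: no world accessible from s1 forces the antecedent (Q \land P) \land \neg P.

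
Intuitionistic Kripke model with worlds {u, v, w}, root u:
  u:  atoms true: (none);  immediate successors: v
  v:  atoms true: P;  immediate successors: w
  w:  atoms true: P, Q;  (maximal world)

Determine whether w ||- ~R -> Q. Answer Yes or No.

w ||- ~R -> Q: every world accessible from w that forces ~R (namely w) also forces Q.

Yes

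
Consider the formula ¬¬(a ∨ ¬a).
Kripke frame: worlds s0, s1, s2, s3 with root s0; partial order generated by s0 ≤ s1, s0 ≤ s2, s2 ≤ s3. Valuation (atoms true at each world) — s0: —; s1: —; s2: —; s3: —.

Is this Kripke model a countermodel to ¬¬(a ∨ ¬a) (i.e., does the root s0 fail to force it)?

s0 ⊩ ¬¬(a ∨ ¬a): no world accessible from s0 forces ¬(a ∨ ¬a).
So the root s0 forces ¬¬(a ∨ ¬a); the model is not a countermodel.

No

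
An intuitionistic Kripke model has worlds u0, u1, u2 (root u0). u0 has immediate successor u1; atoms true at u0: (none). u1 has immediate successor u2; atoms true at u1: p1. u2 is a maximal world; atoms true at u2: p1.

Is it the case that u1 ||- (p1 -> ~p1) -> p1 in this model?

u1 ||- (p1 -> ~p1) -> p1 vacuously: no world accessible from u1 forces the antecedent p1 -> ~p1.

Yes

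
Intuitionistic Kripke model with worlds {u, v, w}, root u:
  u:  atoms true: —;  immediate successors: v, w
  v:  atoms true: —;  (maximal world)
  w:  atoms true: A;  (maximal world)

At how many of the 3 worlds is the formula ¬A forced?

u: does not force it — u ⊮ ¬A since w is accessible from u and w ⊩ A.
v: forces it.
w: does not force it — w ⊮ ¬A since w is accessible from w and w ⊩ A.
Worlds forcing the formula: {v}.

1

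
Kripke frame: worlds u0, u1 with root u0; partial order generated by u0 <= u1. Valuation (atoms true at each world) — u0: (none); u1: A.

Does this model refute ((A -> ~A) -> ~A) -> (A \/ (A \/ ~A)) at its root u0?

u0 ||-/- ((A -> ~A) -> ~A) -> (A \/ (A \/ ~A)): already at u0 itself, u0 ||- (A -> ~A) -> ~A but u0 ||-/- A \/ (A \/ ~A).
u0 ||-/- A \/ (A \/ ~A): neither disjunct is forced at u0.
u0 lacks atom A, so u0 ||-/- A.
So the root u0 does not force ((A -> ~A) -> ~A) -> (A \/ (A \/ ~A)); the model is a countermodel.

Yes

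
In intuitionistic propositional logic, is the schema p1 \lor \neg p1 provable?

This is the law of excluded middle, which is not intuitionistically valid.
A Kripke countermodel: worlds 0, 1; order generated by 0 \le 1; atoms true at each world — 0:{}; 1:{p1}.
0 \nVdash p1 \lor \neg p1: neither disjunct is forced at 0.
0 lacks atom p1, so 0 \nVdash p1.
So the root 0 does not force the formula.

No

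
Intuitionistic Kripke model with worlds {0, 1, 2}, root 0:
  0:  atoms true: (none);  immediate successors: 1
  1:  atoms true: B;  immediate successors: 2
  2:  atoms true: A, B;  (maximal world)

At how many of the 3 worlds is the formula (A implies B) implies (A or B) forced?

0: does not force it — 0 does not force (A implies B) implies (A or B): already at 0 itself, 0 forces A implies B but 0 does not force A or B.
1: forces it.
2: forces it.
Worlds forcing the formula: {1, 2}.

2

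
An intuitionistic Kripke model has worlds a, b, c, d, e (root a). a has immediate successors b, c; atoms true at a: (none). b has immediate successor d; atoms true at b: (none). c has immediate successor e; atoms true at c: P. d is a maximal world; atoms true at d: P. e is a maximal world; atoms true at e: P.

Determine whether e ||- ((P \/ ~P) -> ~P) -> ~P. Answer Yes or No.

Yes

e ||- ((P \/ ~P) -> ~P) -> ~P vacuously: no world accessible from e forces the antecedent (P \/ ~P) -> ~P.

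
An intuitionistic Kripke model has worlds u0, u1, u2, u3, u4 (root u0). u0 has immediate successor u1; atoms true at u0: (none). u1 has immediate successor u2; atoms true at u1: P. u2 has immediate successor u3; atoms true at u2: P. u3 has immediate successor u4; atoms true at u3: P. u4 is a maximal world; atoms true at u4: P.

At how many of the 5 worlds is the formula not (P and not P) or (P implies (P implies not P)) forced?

u0: forces it.
u1: forces it.
u2: forces it.
u3: forces it.
u4: forces it.
Worlds forcing the formula: {u0, u1, u2, u3, u4}.

5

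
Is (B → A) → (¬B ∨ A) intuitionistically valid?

No

This is the material-implication-as-disjunction principle, which is not intuitionistically valid.
A Kripke countermodel: worlds u0, u1; order generated by u0 ≤ u1; atoms true at each world — u0:{}; u1:{A,B}.
u0 ⊮ (B → A) → (¬B ∨ A): already at u0 itself, u0 ⊩ B → A but u0 ⊮ ¬B ∨ A.
u0 ⊮ ¬B ∨ A: neither disjunct is forced at u0.
u0 ⊮ ¬B since u1 is accessible from u0 and u1 ⊩ B.
So the root u0 does not force the formula.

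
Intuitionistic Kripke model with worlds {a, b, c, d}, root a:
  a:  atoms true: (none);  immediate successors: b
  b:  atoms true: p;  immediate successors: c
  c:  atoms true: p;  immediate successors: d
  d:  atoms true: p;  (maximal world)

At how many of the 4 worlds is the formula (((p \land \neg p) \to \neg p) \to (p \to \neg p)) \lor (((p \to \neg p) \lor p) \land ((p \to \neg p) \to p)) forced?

3

a: does not force it — a \nVdash (((p \land \neg p) \to \neg p) \to (p \to \neg p)) \lor (((p \to \neg p) \lor p) \land ((p \to \neg p) \to p)): neither disjunct is forced at a.
b: forces it.
c: forces it.
d: forces it.
Worlds forcing the formula: {b, c, d}.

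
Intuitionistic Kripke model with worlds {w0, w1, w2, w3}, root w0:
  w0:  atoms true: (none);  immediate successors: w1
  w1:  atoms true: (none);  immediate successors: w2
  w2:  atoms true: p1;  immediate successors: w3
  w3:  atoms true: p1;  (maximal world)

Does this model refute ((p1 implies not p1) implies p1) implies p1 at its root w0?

Yes

w0 does not force ((p1 implies not p1) implies p1) implies p1: already at w0 itself, w0 forces (p1 implies not p1) implies p1 but w0 does not force p1.
w0 lacks atom p1, so w0 does not force p1.
So the root w0 does not force ((p1 implies not p1) implies p1) implies p1; the model is a countermodel.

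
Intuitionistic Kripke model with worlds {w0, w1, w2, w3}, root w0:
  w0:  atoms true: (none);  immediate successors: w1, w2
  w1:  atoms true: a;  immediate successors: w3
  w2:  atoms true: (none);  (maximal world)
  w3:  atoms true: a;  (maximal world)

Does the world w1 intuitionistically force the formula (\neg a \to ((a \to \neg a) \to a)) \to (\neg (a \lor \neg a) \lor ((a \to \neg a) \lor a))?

w1 \Vdash (\neg a \to ((a \to \neg a) \to a)) \to (\neg (a \lor \neg a) \lor ((a \to \neg a) \lor a)): every world accessible from w1 that forces \neg a \to ((a \to \neg a) \to a) (namely w1, w3) also forces \neg (a \lor \neg a) \lor ((a \to \neg a) \lor a).

Yes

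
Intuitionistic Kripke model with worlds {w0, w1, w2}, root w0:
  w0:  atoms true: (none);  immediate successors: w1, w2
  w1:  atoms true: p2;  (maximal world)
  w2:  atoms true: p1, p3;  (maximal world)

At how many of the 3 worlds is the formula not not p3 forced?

1

w0: does not force it — w0 does not force not not p3 since w1 is accessible from w0 and w1 forces not p3.
w1: does not force it.
w2: forces it.
Worlds forcing the formula: {w2}.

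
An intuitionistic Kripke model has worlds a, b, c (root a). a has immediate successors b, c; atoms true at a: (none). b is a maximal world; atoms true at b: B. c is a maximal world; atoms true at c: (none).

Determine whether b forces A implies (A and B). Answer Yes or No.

Yes

b forces A implies (A and B) vacuously: no world accessible from b forces the antecedent A.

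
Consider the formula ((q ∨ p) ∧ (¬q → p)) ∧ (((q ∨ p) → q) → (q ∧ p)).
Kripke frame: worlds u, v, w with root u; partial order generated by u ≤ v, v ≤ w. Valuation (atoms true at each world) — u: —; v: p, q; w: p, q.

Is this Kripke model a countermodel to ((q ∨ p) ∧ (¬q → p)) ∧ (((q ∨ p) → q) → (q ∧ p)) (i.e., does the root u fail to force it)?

Yes

u ⊮ ((q ∨ p) ∧ (¬q → p)) ∧ (((q ∨ p) → q) → (q ∧ p)) since u fails (q ∨ p) ∧ (¬q → p).
So the root u does not force ((q ∨ p) ∧ (¬q → p)) ∧ (((q ∨ p) → q) → (q ∧ p)); the model is a countermodel.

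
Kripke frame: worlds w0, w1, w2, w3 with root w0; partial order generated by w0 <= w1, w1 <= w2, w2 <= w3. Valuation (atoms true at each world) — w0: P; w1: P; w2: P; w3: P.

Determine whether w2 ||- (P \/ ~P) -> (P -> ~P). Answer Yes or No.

w2 ||-/- (P \/ ~P) -> (P -> ~P): already at w2 itself, w2 ||- P \/ ~P but w2 ||-/- P -> ~P.
w2 ||-/- P -> ~P: already at w2 itself, w2 ||- P but w2 ||-/- ~P.
w2 ||-/- ~P since w2 is accessible from w2 and w2 ||- P.

No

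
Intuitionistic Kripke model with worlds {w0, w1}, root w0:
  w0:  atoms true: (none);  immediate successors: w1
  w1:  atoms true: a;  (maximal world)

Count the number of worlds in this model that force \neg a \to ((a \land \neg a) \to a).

2

w0: forces it.
w1: forces it.
Worlds forcing the formula: {w0, w1}.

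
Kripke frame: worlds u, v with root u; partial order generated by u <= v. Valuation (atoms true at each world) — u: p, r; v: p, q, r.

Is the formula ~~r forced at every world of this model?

Yes

u ||- ~~r: no world accessible from u forces ~r.
Since the root u forces ~~r and forcing is persistent (monotone upward), every world forces it.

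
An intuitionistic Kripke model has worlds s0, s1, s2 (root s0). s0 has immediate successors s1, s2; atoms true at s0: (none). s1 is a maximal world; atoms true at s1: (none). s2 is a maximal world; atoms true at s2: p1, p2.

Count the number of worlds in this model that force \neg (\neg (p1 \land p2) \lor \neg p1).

1

s0: does not force it — s0 \nVdash \neg (\neg (p1 \land p2) \lor \neg p1) since s1 is accessible from s0 and s1 \Vdash \neg (p1 \land p2) \lor \neg p1.
s1: does not force it — s1 \nVdash \neg (\neg (p1 \land p2) \lor \neg p1) since s1 is accessible from s1 and s1 \Vdash \neg (p1 \land p2) \lor \neg p1.
s2: forces it.
Worlds forcing the formula: {s2}.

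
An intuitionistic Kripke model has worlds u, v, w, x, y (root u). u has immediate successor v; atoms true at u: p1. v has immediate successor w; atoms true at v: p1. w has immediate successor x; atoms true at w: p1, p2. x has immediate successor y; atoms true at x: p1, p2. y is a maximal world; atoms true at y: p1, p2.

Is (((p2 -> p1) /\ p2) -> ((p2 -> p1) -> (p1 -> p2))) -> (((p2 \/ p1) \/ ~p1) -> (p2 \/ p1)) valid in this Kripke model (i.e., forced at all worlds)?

Yes

u ||- (((p2 -> p1) /\ p2) -> ((p2 -> p1) -> (p1 -> p2))) -> (((p2 \/ p1) \/ ~p1) -> (p2 \/ p1)): every world accessible from u that forces ((p2 -> p1) /\ p2) -> ((p2 -> p1) -> (p1 -> p2)) (namely u, v, w, x, y) also forces ((p2 \/ p1) \/ ~p1) -> (p2 \/ p1).
Since the root u forces (((p2 -> p1) /\ p2) -> ((p2 -> p1) -> (p1 -> p2))) -> (((p2 \/ p1) \/ ~p1) -> (p2 \/ p1)) and forcing is persistent (monotone upward), every world forces it.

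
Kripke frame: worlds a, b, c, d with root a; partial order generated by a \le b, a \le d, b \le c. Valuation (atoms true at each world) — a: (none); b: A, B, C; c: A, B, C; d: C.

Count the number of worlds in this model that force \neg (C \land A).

a: does not force it — a \nVdash \neg (C \land A) since b is accessible from a and b \Vdash C \land A.
b: does not force it.
c: does not force it.
d: forces it.
Worlds forcing the formula: {d}.

1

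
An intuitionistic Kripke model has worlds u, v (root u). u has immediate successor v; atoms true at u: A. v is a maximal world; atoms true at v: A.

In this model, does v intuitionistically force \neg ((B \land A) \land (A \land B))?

Yes

v \Vdash \neg ((B \land A) \land (A \land B)): no world accessible from v forces (B \land A) \land (A \land B).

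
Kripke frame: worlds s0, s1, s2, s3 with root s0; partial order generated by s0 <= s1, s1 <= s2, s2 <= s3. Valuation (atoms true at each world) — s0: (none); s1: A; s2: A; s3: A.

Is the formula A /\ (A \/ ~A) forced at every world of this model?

Not every world: s0 ||-/- A /\ (A \/ ~A).
s0 ||-/- A /\ (A \/ ~A) since s0 fails A.

No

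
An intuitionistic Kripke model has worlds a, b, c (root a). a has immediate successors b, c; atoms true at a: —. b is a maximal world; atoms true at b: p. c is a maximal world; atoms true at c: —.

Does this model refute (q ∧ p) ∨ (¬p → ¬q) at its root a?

No

a ⊩ (q ∧ p) ∨ (¬p → ¬q) via the disjunct ¬p → ¬q.
So the root a forces (q ∧ p) ∨ (¬p → ¬q); the model is not a countermodel.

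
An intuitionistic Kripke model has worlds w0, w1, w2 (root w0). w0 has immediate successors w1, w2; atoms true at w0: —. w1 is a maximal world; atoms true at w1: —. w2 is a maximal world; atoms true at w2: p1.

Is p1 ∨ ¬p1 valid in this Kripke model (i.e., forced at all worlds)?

No

Not every world: w0 ⊮ p1 ∨ ¬p1.
w0 ⊮ p1 ∨ ¬p1: neither disjunct is forced at w0.
w0 lacks atom p1, so w0 ⊮ p1.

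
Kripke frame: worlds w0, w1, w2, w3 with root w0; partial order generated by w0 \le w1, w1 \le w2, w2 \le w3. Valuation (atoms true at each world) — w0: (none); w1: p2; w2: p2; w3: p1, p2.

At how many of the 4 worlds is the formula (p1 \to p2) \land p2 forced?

w0: does not force it — w0 \nVdash (p1 \to p2) \land p2 since w0 fails p2.
w1: forces it.
w2: forces it.
w3: forces it.
Worlds forcing the formula: {w1, w2, w3}.

3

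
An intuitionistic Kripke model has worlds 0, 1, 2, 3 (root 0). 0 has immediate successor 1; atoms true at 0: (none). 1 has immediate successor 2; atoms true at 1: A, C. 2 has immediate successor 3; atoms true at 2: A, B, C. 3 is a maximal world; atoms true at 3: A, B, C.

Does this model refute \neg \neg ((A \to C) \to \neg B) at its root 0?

0 \nVdash \neg \neg ((A \to C) \to \neg B) since 0 is accessible from 0 and 0 \Vdash \neg ((A \to C) \to \neg B).
0 \Vdash \neg ((A \to C) \to \neg B): no world accessible from 0 forces (A \to C) \to \neg B.
So the root 0 does not force \neg \neg ((A \to C) \to \neg B); the model is a countermodel.

Yes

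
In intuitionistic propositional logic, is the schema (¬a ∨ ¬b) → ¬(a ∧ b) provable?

This is a constructively valid De Morgan direction (disjunction of negations to negated conjunction), which is intuitionistically derivable.
If ¬a holds at a world then no accessible world forces a, hence none forces a ∧ b; likewise for ¬b.

Yes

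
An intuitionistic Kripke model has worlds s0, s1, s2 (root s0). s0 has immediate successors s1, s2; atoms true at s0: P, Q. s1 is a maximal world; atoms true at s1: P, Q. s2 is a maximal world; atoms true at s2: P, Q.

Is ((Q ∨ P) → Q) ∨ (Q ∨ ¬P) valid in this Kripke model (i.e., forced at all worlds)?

s0 ⊩ ((Q ∨ P) → Q) ∨ (Q ∨ ¬P) via the disjunct (Q ∨ P) → Q.
Since the root s0 forces ((Q ∨ P) → Q) ∨ (Q ∨ ¬P) and forcing is persistent (monotone upward), every world forces it.

Yes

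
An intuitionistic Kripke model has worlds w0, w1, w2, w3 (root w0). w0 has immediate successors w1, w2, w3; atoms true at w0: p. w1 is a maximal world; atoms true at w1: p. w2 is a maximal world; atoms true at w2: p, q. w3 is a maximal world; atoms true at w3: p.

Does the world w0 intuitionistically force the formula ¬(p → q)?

w0 ⊮ ¬(p → q) since w2 is accessible from w0 and w2 ⊩ p → q.
w2 ⊩ p → q: every world accessible from w2 that forces p (namely w2) also forces q.

No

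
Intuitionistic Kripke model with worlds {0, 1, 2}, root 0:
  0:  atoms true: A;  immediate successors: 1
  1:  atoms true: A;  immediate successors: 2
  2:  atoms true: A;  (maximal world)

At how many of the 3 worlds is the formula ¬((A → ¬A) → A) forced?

0

0: does not force it — 0 ⊮ ¬((A → ¬A) → A) since 0 is accessible from 0 and 0 ⊩ (A → ¬A) → A.
1: does not force it — 1 ⊮ ¬((A → ¬A) → A) since 1 is accessible from 1 and 1 ⊩ (A → ¬A) → A.
2: does not force it.
Worlds forcing the formula: { }.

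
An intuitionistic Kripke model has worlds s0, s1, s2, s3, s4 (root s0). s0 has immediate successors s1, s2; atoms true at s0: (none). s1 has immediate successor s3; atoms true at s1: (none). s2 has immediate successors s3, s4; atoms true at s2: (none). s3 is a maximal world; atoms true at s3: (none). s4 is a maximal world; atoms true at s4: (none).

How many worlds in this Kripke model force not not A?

0

s0: does not force it — s0 does not force not not A since s0 is accessible from s0 and s0 forces not A.
s1: does not force it — s1 does not force not not A since s1 is accessible from s1 and s1 forces not A.
s2: does not force it — s2 does not force not not A since s2 is accessible from s2 and s2 forces not A.
s3: does not force it.
s4: does not force it.
Worlds forcing the formula: { }.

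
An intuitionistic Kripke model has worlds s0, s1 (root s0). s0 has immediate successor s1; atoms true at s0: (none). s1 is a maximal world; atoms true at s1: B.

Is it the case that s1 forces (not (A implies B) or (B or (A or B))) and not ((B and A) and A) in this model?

Yes

s1 forces (not (A implies B) or (B or (A or B))) and not ((B and A) and A) since s1 forces both conjuncts.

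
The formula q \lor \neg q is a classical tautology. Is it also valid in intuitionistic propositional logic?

No

This is the law of excluded middle, which is not intuitionistically valid.
A Kripke countermodel: worlds s0, s1; order generated by s0 \le s1; atoms true at each world — s0:{}; s1:{q}.
s0 \nVdash q \lor \neg q: neither disjunct is forced at s0.
s0 lacks atom q, so s0 \nVdash q.
So the root s0 does not force the formula.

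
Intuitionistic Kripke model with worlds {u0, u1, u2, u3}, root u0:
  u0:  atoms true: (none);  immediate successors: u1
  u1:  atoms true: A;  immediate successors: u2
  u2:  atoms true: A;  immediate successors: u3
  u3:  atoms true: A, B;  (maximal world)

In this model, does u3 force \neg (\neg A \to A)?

u3 \nVdash \neg (\neg A \to A) since u3 is accessible from u3 and u3 \Vdash \neg A \to A.
u3 \Vdash \neg A \to A vacuously: no world accessible from u3 forces the antecedent \neg A.

No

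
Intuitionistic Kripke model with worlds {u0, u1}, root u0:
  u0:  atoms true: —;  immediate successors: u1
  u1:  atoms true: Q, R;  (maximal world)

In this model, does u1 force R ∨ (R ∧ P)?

Yes

u1 ⊩ R ∨ (R ∧ P) via the disjunct R.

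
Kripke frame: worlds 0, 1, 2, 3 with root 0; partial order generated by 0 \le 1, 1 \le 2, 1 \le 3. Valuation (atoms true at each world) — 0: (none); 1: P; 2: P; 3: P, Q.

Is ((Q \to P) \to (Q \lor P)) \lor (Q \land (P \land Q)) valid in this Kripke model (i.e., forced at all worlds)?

Not every world: 0 \nVdash ((Q \to P) \to (Q \lor P)) \lor (Q \land (P \land Q)).
0 \nVdash ((Q \to P) \to (Q \lor P)) \lor (Q \land (P \land Q)): neither disjunct is forced at 0.
0 \nVdash (Q \to P) \to (Q \lor P): already at 0 itself, 0 \Vdash Q \to P but 0 \nVdash Q \lor P.
0 \nVdash Q \lor P: neither disjunct is forced at 0.

No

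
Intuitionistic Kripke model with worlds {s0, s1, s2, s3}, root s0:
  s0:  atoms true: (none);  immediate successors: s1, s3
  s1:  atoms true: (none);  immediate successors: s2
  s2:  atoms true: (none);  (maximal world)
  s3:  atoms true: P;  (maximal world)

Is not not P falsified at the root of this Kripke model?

Yes

s0 does not force not not P since s1 is accessible from s0 and s1 forces not P.
s1 forces not P: no world accessible from s1 forces P.
So the root s0 does not force not not P; the model is a countermodel.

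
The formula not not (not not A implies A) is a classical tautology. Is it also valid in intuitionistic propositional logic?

Yes

This is the double negation of double-negation elimination, which is intuitionistically derivable.
By Glivenko's theorem the double negation of any classical propositional tautology is intuitionistically provable; not not A implies A is classically a tautology.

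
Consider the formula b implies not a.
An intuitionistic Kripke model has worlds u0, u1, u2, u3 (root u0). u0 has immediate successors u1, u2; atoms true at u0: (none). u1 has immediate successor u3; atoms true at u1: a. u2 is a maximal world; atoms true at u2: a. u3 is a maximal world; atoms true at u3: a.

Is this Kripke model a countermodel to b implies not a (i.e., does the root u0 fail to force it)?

u0 forces b implies not a vacuously: no world accessible from u0 forces the antecedent b.
So the root u0 forces b implies not a; the model is not a countermodel.

No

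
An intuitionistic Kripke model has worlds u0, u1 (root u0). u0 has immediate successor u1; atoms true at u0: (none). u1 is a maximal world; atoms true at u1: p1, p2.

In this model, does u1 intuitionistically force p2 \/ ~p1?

Yes

u1 ||- p2 \/ ~p1 via the disjunct p2.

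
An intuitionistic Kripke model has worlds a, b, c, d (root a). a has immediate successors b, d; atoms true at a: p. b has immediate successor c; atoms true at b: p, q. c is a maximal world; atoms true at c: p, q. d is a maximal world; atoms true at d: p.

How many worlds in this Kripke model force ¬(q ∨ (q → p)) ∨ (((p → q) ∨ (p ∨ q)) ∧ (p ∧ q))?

2

a: does not force it — a ⊮ ¬(q ∨ (q → p)) ∨ (((p → q) ∨ (p ∨ q)) ∧ (p ∧ q)): neither disjunct is forced at a.
b: forces it.
c: forces it.
d: does not force it — d ⊮ ¬(q ∨ (q → p)) ∨ (((p → q) ∨ (p ∨ q)) ∧ (p ∧ q)): neither disjunct is forced at d.
Worlds forcing the formula: {b, c}.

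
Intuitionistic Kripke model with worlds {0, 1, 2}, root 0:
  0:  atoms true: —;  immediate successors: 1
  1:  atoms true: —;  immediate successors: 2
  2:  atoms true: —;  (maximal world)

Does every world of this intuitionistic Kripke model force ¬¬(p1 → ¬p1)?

0 ⊩ ¬¬(p1 → ¬p1): no world accessible from 0 forces ¬(p1 → ¬p1).
Since the root 0 forces ¬¬(p1 → ¬p1) and forcing is persistent (monotone upward), every world forces it.

Yes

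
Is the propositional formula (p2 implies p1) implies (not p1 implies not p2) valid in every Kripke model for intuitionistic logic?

Yes

This is the forward direction of contraposition, which is intuitionistically derivable.
Assume p2 implies p1 and not p1. If p2 held then p1 would follow, contradicting not p1; so not p2.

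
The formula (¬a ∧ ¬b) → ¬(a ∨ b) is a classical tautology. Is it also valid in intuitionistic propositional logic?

Yes

This is a constructively valid De Morgan direction (conjunction of negations to negated disjunction), which is intuitionistically derivable.
If both ¬a and ¬b hold at a world, no accessible world forces a or forces b, so none forces a ∨ b.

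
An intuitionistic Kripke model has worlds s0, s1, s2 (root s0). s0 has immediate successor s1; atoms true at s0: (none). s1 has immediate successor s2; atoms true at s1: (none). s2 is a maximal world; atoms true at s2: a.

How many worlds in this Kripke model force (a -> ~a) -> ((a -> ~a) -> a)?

s0: forces it.
s1: forces it.
s2: forces it.
Worlds forcing the formula: {s0, s1, s2}.

3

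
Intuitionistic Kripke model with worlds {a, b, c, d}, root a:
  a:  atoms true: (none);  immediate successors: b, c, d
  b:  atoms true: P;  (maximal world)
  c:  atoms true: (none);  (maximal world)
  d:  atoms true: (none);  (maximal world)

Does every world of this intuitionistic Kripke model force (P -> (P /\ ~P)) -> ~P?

a ||- (P -> (P /\ ~P)) -> ~P: every world accessible from a that forces P -> (P /\ ~P) (namely c, d) also forces ~P.
Since the root a forces (P -> (P /\ ~P)) -> ~P and forcing is persistent (monotone upward), every world forces it.

Yes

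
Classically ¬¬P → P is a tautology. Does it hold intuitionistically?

This is double-negation elimination, which is not intuitionistically valid.
A Kripke countermodel: worlds a, b; order generated by a ≤ b; atoms true at each world — a:{}; b:{P}.
a ⊮ ¬¬P → P: already at a itself, a ⊩ ¬¬P but a ⊮ P.
a lacks atom P, so a ⊮ P.
So the root a does not force the formula.

No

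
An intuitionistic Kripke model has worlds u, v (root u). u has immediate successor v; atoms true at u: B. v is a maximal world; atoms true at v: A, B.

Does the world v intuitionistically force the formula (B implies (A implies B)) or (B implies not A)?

Yes

v forces (B implies (A implies B)) or (B implies not A) via the disjunct B implies (A implies B).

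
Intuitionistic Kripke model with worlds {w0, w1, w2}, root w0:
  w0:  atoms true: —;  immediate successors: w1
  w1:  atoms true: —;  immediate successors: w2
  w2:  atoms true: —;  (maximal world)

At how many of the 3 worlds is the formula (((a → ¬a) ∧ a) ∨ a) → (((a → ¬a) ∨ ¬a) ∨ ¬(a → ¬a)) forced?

3

w0: forces it.
w1: forces it.
w2: forces it.
Worlds forcing the formula: {w0, w1, w2}.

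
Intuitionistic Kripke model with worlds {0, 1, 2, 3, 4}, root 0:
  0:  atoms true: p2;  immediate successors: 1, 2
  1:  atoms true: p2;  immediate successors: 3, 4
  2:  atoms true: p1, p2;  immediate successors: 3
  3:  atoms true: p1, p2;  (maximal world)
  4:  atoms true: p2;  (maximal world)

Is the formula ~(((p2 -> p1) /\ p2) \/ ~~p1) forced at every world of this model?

No

Not every world: 0 ||-/- ~(((p2 -> p1) /\ p2) \/ ~~p1).
0 ||-/- ~(((p2 -> p1) /\ p2) \/ ~~p1) since 2 is accessible from 0 and 2 ||- ((p2 -> p1) /\ p2) \/ ~~p1.
2 ||- ((p2 -> p1) /\ p2) \/ ~~p1 via the disjunct (p2 -> p1) /\ p2.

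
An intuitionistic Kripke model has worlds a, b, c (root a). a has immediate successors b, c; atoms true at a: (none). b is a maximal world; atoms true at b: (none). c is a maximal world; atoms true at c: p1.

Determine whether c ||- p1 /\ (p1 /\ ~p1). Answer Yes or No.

c ||-/- p1 /\ (p1 /\ ~p1) since c fails p1 /\ ~p1.

No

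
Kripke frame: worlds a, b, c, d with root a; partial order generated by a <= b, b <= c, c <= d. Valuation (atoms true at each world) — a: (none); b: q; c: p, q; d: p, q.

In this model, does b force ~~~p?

b ||-/- ~~~p since b is accessible from b and b ||- ~~p.
b ||- ~~p: no world accessible from b forces ~p.

No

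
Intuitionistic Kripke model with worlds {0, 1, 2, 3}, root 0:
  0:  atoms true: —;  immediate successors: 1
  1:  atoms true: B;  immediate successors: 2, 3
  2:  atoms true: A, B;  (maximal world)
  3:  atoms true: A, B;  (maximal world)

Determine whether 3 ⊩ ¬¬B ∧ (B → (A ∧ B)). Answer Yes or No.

Yes

3 ⊩ ¬¬B ∧ (B → (A ∧ B)) since 3 forces both conjuncts.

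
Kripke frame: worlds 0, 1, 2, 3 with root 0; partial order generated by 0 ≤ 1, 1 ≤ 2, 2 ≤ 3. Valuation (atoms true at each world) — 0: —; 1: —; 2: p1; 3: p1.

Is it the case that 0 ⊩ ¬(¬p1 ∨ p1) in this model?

0 ⊮ ¬(¬p1 ∨ p1) since 2 is accessible from 0 and 2 ⊩ ¬p1 ∨ p1.
2 ⊩ ¬p1 ∨ p1 via the disjunct p1.

No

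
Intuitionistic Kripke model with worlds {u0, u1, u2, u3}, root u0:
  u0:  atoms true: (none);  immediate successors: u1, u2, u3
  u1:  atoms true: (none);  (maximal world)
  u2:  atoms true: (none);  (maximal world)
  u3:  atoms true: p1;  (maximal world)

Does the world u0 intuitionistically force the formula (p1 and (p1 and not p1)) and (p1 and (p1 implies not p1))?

u0 does not force (p1 and (p1 and not p1)) and (p1 and (p1 implies not p1)) since u0 fails p1 and (p1 and not p1).

No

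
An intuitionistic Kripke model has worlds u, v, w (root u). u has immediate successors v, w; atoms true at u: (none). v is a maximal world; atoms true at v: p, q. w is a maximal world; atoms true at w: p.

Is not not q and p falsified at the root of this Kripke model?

Yes

u does not force not not q and p since u fails not not q.
So the root u does not force not not q and p; the model is a countermodel.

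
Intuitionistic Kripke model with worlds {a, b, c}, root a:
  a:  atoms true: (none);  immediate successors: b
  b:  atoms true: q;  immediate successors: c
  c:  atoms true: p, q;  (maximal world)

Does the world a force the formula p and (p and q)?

a does not force p and (p and q) since a fails p.

No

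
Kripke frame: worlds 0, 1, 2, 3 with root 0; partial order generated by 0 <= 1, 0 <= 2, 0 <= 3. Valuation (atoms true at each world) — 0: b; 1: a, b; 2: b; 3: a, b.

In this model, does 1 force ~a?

1 ||-/- ~a since 1 is accessible from 1 and 1 ||- a.

No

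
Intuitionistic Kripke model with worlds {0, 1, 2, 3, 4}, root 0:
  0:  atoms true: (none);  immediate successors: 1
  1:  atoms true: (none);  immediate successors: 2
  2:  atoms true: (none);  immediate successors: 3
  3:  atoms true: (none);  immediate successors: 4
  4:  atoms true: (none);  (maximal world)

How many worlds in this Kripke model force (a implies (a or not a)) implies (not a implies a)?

0

0: does not force it — 0 does not force (a implies (a or not a)) implies (not a implies a): already at 0 itself, 0 forces a implies (a or not a) but 0 does not force not a implies a.
1: does not force it.
2: does not force it.
3: does not force it.
4: does not force it.
Worlds forcing the formula: { }.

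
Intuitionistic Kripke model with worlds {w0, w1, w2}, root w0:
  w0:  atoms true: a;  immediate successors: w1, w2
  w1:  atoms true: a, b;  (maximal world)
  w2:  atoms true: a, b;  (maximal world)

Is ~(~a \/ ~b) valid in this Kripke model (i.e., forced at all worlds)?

w0 ||- ~(~a \/ ~b): no world accessible from w0 forces ~a \/ ~b.
Since the root w0 forces ~(~a \/ ~b) and forcing is persistent (monotone upward), every world forces it.

Yes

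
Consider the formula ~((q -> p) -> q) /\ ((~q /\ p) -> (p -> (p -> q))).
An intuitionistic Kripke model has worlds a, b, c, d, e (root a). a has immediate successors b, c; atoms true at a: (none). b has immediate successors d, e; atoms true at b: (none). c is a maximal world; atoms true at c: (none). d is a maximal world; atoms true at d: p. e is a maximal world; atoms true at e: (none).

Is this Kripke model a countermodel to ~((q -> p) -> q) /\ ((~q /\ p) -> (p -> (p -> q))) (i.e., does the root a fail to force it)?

a ||-/- ~((q -> p) -> q) /\ ((~q /\ p) -> (p -> (p -> q))) since a fails (~q /\ p) -> (p -> (p -> q)).
So the root a does not force ~((q -> p) -> q) /\ ((~q /\ p) -> (p -> (p -> q))); the model is a countermodel.

Yes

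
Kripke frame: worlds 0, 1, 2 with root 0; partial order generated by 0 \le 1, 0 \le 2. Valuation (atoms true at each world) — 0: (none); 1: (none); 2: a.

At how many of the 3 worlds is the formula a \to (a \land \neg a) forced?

1

0: does not force it — 0 \nVdash a \to (a \land \neg a): at the accessible world 2, 2 \Vdash a but 2 \nVdash a \land \neg a.
1: forces it.
2: does not force it.
Worlds forcing the formula: {1}.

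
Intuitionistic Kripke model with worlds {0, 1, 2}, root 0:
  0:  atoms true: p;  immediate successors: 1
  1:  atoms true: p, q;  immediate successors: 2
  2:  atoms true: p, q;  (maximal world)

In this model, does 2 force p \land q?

Yes

2 \Vdash p \land q since 2 forces both conjuncts.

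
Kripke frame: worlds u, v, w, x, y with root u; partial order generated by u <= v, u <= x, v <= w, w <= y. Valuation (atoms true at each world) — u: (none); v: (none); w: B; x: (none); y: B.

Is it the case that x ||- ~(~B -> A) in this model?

x ||- ~(~B -> A): no world accessible from x forces ~B -> A.

Yes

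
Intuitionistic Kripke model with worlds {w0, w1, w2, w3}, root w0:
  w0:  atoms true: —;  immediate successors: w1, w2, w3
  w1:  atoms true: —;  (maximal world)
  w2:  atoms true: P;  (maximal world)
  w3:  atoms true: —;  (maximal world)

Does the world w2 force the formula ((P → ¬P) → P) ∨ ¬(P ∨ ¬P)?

Yes

w2 ⊩ ((P → ¬P) → P) ∨ ¬(P ∨ ¬P) via the disjunct (P → ¬P) → P.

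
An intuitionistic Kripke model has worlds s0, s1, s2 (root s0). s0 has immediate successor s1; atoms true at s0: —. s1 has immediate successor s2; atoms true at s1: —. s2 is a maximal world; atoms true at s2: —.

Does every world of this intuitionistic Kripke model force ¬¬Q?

No

Not every world: s0 ⊮ ¬¬Q.
s0 ⊮ ¬¬Q since s0 is accessible from s0 and s0 ⊩ ¬Q.
s0 ⊩ ¬Q: no world accessible from s0 forces Q.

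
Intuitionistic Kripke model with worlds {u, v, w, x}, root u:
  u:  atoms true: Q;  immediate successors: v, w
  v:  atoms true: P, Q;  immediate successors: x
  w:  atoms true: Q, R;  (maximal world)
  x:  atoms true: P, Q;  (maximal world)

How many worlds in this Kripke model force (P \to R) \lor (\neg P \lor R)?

u: does not force it — u \nVdash (P \to R) \lor (\neg P \lor R): neither disjunct is forced at u.
v: does not force it — v \nVdash (P \to R) \lor (\neg P \lor R): neither disjunct is forced at v.
w: forces it.
x: does not force it — x \nVdash (P \to R) \lor (\neg P \lor R): neither disjunct is forced at x.
Worlds forcing the formula: {w}.

1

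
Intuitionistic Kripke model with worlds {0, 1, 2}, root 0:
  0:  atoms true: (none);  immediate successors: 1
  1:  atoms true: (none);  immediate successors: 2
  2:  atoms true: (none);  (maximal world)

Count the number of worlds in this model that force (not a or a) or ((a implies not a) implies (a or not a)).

0: forces it.
1: forces it.
2: forces it.
Worlds forcing the formula: {0, 1, 2}.

3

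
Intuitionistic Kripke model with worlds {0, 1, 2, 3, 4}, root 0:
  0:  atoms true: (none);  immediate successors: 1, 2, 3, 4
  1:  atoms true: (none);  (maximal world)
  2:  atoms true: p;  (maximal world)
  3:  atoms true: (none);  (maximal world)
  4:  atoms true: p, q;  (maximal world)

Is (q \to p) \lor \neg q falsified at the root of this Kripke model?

0 \Vdash (q \to p) \lor \neg q via the disjunct q \to p.
So the root 0 forces (q \to p) \lor \neg q; the model is not a countermodel.

No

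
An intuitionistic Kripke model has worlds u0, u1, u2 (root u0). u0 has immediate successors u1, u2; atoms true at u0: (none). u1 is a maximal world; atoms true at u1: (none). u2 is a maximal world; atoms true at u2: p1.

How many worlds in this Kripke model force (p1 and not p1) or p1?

u0: does not force it — u0 does not force (p1 and not p1) or p1: neither disjunct is forced at u0.
u1: does not force it — u1 does not force (p1 and not p1) or p1: neither disjunct is forced at u1.
u2: forces it.
Worlds forcing the formula: {u2}.

1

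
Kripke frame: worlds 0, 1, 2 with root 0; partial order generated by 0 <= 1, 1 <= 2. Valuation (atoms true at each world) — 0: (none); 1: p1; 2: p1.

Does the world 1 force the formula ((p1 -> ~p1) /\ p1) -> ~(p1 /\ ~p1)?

1 ||- ((p1 -> ~p1) /\ p1) -> ~(p1 /\ ~p1) vacuously: no world accessible from 1 forces the antecedent (p1 -> ~p1) /\ p1.

Yes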